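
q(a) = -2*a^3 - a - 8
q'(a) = -6*a^2 - 1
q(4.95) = -255.52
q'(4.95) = -148.02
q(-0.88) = -5.76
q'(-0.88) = -5.65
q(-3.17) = 58.88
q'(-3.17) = -61.29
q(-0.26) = -7.70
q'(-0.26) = -1.41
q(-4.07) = 130.91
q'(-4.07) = -100.39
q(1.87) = -22.95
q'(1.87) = -21.98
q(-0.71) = -6.57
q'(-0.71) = -4.02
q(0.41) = -8.55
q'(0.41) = -2.01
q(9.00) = -1475.00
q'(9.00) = -487.00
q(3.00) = -65.00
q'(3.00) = -55.00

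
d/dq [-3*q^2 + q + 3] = 1 - 6*q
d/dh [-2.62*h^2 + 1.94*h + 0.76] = 1.94 - 5.24*h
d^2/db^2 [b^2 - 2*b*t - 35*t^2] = 2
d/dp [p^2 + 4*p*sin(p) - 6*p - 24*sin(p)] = 4*p*cos(p) + 2*p + 4*sin(p) - 24*cos(p) - 6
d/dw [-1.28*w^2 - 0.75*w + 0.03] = -2.56*w - 0.75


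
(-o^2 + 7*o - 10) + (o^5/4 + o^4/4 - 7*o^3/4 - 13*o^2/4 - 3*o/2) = o^5/4 + o^4/4 - 7*o^3/4 - 17*o^2/4 + 11*o/2 - 10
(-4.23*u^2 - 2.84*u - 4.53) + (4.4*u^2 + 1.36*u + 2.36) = 0.17*u^2 - 1.48*u - 2.17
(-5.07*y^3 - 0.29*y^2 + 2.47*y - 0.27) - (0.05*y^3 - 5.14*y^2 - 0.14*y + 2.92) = -5.12*y^3 + 4.85*y^2 + 2.61*y - 3.19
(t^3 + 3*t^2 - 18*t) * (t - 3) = t^4 - 27*t^2 + 54*t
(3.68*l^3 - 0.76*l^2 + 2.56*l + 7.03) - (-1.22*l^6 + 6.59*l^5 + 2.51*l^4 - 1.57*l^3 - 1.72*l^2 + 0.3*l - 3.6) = 1.22*l^6 - 6.59*l^5 - 2.51*l^4 + 5.25*l^3 + 0.96*l^2 + 2.26*l + 10.63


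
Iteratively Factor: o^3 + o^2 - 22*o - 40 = (o + 4)*(o^2 - 3*o - 10) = (o - 5)*(o + 4)*(o + 2)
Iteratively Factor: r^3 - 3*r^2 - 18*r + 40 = (r - 5)*(r^2 + 2*r - 8) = (r - 5)*(r - 2)*(r + 4)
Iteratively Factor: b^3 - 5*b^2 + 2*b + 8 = (b + 1)*(b^2 - 6*b + 8) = (b - 4)*(b + 1)*(b - 2)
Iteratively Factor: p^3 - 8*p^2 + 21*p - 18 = (p - 3)*(p^2 - 5*p + 6) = (p - 3)*(p - 2)*(p - 3)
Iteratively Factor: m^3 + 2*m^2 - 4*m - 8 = (m - 2)*(m^2 + 4*m + 4) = (m - 2)*(m + 2)*(m + 2)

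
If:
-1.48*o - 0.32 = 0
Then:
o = -0.22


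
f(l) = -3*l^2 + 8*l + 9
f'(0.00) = 8.00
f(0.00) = 9.00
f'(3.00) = -10.00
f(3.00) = 6.00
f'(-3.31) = 27.86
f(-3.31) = -50.35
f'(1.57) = -1.42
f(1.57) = 14.17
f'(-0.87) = 13.22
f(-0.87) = -0.23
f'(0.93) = 2.42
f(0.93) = 13.85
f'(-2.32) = 21.92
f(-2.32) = -25.71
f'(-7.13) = 50.78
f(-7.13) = -200.55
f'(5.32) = -23.92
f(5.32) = -33.35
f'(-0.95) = 13.70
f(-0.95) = -1.31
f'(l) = 8 - 6*l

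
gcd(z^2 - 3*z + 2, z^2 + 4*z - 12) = z - 2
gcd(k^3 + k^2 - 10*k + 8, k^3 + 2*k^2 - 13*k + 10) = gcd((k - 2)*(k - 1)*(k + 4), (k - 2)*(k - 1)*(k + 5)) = k^2 - 3*k + 2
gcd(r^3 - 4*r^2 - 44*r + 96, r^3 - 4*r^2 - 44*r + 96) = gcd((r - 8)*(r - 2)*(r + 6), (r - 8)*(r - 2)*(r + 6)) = r^3 - 4*r^2 - 44*r + 96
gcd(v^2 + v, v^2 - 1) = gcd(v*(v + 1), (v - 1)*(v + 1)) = v + 1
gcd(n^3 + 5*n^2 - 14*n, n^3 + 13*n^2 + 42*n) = n^2 + 7*n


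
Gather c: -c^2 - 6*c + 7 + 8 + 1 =-c^2 - 6*c + 16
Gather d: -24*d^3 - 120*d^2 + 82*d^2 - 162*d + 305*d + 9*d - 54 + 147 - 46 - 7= -24*d^3 - 38*d^2 + 152*d + 40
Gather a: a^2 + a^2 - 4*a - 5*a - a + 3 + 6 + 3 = 2*a^2 - 10*a + 12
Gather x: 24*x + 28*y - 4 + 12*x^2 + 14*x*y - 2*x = 12*x^2 + x*(14*y + 22) + 28*y - 4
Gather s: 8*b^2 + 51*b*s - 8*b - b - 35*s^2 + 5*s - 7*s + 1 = 8*b^2 - 9*b - 35*s^2 + s*(51*b - 2) + 1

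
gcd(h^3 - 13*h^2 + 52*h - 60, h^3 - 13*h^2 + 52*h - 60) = h^3 - 13*h^2 + 52*h - 60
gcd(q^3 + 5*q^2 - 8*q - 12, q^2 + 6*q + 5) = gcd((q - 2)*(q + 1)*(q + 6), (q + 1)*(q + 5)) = q + 1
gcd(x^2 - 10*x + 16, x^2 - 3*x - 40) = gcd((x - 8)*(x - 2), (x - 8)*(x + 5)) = x - 8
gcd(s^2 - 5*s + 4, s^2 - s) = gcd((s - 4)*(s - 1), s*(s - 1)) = s - 1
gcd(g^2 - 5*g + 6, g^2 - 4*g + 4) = g - 2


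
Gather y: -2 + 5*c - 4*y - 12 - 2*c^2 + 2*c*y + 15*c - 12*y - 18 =-2*c^2 + 20*c + y*(2*c - 16) - 32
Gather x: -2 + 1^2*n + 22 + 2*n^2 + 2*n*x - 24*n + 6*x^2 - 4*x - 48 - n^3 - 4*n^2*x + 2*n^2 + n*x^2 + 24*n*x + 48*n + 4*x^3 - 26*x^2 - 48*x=-n^3 + 4*n^2 + 25*n + 4*x^3 + x^2*(n - 20) + x*(-4*n^2 + 26*n - 52) - 28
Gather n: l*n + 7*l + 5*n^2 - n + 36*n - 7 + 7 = 7*l + 5*n^2 + n*(l + 35)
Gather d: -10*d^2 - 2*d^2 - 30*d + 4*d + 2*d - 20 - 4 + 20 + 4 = -12*d^2 - 24*d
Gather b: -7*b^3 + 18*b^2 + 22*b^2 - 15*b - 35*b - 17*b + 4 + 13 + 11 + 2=-7*b^3 + 40*b^2 - 67*b + 30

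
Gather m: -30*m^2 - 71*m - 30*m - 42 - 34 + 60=-30*m^2 - 101*m - 16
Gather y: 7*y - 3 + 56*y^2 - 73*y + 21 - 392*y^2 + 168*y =-336*y^2 + 102*y + 18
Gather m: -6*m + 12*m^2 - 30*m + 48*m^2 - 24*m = 60*m^2 - 60*m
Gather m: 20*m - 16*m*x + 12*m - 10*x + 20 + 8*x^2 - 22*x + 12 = m*(32 - 16*x) + 8*x^2 - 32*x + 32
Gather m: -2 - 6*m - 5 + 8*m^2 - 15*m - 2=8*m^2 - 21*m - 9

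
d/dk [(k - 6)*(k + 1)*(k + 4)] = 3*k^2 - 2*k - 26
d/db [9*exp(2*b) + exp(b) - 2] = (18*exp(b) + 1)*exp(b)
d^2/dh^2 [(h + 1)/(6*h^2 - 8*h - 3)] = 4*((1 - 9*h)*(-6*h^2 + 8*h + 3) - 8*(h + 1)*(3*h - 2)^2)/(-6*h^2 + 8*h + 3)^3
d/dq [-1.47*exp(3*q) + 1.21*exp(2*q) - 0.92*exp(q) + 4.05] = (-4.41*exp(2*q) + 2.42*exp(q) - 0.92)*exp(q)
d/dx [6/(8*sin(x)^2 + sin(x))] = -(96/tan(x) + 6*cos(x)/sin(x)^2)/(8*sin(x) + 1)^2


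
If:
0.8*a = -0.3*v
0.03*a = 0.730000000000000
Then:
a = 24.33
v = -64.89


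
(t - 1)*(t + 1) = t^2 - 1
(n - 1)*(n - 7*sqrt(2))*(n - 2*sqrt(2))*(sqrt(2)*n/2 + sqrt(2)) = sqrt(2)*n^4/2 - 9*n^3 + sqrt(2)*n^3/2 - 9*n^2 + 13*sqrt(2)*n^2 + 18*n + 14*sqrt(2)*n - 28*sqrt(2)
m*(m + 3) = m^2 + 3*m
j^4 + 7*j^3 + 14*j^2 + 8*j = j*(j + 1)*(j + 2)*(j + 4)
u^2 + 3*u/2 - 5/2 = (u - 1)*(u + 5/2)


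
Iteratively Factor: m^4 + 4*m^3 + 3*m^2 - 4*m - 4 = (m - 1)*(m^3 + 5*m^2 + 8*m + 4) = (m - 1)*(m + 2)*(m^2 + 3*m + 2) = (m - 1)*(m + 1)*(m + 2)*(m + 2)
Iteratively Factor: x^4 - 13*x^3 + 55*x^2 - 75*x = (x - 5)*(x^3 - 8*x^2 + 15*x) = x*(x - 5)*(x^2 - 8*x + 15) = x*(x - 5)*(x - 3)*(x - 5)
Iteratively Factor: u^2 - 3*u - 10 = (u - 5)*(u + 2)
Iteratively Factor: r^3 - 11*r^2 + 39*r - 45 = (r - 3)*(r^2 - 8*r + 15) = (r - 3)^2*(r - 5)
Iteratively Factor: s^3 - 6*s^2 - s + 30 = (s - 3)*(s^2 - 3*s - 10) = (s - 3)*(s + 2)*(s - 5)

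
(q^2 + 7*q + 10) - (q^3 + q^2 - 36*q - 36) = -q^3 + 43*q + 46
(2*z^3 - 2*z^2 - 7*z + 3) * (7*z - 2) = 14*z^4 - 18*z^3 - 45*z^2 + 35*z - 6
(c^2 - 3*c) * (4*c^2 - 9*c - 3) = 4*c^4 - 21*c^3 + 24*c^2 + 9*c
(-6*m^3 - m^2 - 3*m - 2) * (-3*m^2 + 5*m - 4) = 18*m^5 - 27*m^4 + 28*m^3 - 5*m^2 + 2*m + 8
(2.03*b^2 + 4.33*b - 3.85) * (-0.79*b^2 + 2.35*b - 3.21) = -1.6037*b^4 + 1.3498*b^3 + 6.7007*b^2 - 22.9468*b + 12.3585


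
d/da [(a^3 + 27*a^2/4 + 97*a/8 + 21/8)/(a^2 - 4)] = (8*a^4 - 193*a^2 - 474*a - 388)/(8*(a^4 - 8*a^2 + 16))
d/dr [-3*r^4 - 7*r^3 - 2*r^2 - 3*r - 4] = -12*r^3 - 21*r^2 - 4*r - 3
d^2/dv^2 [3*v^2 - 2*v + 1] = 6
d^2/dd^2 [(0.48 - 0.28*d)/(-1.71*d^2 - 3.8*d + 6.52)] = ((0.28*d - 0.48)*(3.42*d + 3.8)*(6.84*d + 7.6) - (2.8728*d + 0.4864)*(1.71*d^2 + 3.8*d - 6.52))/(1.71*d^2 + 3.8*d - 6.52)^3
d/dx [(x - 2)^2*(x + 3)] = (x - 2)*(3*x + 4)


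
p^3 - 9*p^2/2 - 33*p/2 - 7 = (p - 7)*(p + 1/2)*(p + 2)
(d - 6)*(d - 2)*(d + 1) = d^3 - 7*d^2 + 4*d + 12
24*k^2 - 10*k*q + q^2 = (-6*k + q)*(-4*k + q)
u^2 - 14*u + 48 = (u - 8)*(u - 6)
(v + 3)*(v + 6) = v^2 + 9*v + 18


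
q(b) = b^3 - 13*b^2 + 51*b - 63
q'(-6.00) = 315.00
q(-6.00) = -1053.00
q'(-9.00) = 528.00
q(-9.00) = -2304.00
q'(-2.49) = 134.34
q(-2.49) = -286.03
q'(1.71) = 15.31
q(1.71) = -8.80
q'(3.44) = -2.94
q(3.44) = -0.69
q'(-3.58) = 182.53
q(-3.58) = -458.08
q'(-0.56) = 66.50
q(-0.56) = -95.81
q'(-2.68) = 142.23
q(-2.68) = -312.30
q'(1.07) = 26.61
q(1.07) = -22.09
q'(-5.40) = 278.88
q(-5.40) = -874.94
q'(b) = 3*b^2 - 26*b + 51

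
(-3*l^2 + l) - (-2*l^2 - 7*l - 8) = -l^2 + 8*l + 8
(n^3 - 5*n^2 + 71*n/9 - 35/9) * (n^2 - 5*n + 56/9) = n^5 - 10*n^4 + 352*n^3/9 - 670*n^2/9 + 5551*n/81 - 1960/81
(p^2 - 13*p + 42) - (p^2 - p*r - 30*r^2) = p*r - 13*p + 30*r^2 + 42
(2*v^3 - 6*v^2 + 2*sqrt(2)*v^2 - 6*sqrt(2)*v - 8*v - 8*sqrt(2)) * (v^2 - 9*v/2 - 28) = 2*v^5 - 15*v^4 + 2*sqrt(2)*v^4 - 37*v^3 - 15*sqrt(2)*v^3 - 37*sqrt(2)*v^2 + 204*v^2 + 224*v + 204*sqrt(2)*v + 224*sqrt(2)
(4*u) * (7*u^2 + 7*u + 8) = 28*u^3 + 28*u^2 + 32*u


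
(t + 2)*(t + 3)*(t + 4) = t^3 + 9*t^2 + 26*t + 24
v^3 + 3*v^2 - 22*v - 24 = (v - 4)*(v + 1)*(v + 6)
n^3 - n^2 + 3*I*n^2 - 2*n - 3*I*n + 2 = (n - 1)*(n + I)*(n + 2*I)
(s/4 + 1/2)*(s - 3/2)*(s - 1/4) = s^3/4 + s^2/16 - 25*s/32 + 3/16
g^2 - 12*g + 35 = (g - 7)*(g - 5)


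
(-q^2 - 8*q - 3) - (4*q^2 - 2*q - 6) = -5*q^2 - 6*q + 3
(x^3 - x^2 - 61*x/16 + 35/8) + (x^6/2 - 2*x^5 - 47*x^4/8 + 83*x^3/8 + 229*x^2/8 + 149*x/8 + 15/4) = x^6/2 - 2*x^5 - 47*x^4/8 + 91*x^3/8 + 221*x^2/8 + 237*x/16 + 65/8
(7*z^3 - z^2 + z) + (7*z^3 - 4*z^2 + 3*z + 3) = 14*z^3 - 5*z^2 + 4*z + 3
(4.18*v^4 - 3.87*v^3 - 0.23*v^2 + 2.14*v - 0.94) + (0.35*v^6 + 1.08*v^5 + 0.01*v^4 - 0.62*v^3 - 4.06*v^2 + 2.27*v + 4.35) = 0.35*v^6 + 1.08*v^5 + 4.19*v^4 - 4.49*v^3 - 4.29*v^2 + 4.41*v + 3.41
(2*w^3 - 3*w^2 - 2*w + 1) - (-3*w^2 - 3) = 2*w^3 - 2*w + 4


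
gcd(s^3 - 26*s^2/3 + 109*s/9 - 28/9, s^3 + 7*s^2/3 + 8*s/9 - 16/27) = s - 1/3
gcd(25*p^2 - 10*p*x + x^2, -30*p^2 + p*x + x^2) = -5*p + x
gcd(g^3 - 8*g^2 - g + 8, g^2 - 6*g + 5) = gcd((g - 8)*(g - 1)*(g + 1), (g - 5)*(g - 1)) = g - 1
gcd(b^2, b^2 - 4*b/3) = b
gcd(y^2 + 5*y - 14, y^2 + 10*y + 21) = y + 7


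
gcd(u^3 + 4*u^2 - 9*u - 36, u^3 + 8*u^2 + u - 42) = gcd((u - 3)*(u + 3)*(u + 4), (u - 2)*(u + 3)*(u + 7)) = u + 3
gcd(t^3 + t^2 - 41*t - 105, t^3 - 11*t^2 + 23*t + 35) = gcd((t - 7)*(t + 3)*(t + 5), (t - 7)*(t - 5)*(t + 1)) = t - 7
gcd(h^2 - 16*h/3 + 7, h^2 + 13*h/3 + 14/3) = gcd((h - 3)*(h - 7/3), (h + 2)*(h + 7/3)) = 1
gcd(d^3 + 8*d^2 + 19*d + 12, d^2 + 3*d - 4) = d + 4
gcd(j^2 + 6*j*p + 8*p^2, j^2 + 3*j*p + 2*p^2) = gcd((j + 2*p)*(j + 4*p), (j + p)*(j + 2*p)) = j + 2*p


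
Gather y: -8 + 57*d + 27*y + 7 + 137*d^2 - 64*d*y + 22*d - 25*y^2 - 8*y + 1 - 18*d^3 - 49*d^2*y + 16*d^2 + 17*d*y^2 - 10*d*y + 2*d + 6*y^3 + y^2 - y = -18*d^3 + 153*d^2 + 81*d + 6*y^3 + y^2*(17*d - 24) + y*(-49*d^2 - 74*d + 18)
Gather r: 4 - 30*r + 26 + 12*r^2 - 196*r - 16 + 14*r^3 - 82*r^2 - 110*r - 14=14*r^3 - 70*r^2 - 336*r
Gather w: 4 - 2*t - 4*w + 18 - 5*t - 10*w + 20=-7*t - 14*w + 42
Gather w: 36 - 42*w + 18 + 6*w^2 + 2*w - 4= 6*w^2 - 40*w + 50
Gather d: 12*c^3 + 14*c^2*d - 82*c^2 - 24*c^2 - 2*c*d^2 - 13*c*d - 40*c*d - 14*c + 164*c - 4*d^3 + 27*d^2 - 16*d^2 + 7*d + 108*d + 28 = 12*c^3 - 106*c^2 + 150*c - 4*d^3 + d^2*(11 - 2*c) + d*(14*c^2 - 53*c + 115) + 28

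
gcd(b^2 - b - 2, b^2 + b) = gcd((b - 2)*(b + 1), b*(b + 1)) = b + 1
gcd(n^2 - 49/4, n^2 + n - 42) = 1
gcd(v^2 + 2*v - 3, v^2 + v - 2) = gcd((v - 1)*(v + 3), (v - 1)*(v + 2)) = v - 1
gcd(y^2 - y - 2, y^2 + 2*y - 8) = y - 2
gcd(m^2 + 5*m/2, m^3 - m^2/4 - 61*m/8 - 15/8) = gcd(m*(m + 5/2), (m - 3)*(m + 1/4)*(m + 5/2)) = m + 5/2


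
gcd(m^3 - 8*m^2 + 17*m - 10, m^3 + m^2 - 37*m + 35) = m^2 - 6*m + 5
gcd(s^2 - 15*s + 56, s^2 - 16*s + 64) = s - 8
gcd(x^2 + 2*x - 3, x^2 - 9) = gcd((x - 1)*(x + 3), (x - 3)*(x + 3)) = x + 3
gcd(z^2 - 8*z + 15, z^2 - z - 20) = z - 5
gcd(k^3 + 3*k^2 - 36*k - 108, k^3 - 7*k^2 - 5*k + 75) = k + 3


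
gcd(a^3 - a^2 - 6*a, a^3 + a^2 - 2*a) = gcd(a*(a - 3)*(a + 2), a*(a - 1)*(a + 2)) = a^2 + 2*a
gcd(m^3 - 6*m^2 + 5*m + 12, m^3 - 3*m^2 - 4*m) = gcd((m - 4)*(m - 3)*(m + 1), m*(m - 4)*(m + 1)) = m^2 - 3*m - 4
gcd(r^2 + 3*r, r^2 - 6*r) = r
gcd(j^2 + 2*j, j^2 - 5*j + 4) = 1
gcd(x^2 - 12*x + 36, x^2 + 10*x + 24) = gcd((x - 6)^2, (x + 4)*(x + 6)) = 1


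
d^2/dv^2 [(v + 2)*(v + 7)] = 2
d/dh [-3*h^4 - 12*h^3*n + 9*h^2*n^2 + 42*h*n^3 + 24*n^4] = -12*h^3 - 36*h^2*n + 18*h*n^2 + 42*n^3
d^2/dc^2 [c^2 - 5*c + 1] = 2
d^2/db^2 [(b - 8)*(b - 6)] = 2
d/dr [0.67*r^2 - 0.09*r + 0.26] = 1.34*r - 0.09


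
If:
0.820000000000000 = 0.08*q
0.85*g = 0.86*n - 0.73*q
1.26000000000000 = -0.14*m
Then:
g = 1.01176470588235*n - 8.80294117647059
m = -9.00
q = 10.25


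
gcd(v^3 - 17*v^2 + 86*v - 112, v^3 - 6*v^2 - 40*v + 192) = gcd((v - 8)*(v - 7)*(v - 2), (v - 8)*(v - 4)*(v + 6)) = v - 8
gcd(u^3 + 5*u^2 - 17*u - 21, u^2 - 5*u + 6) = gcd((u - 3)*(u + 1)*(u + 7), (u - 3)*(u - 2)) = u - 3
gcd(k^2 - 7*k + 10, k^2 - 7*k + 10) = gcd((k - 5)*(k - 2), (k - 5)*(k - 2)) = k^2 - 7*k + 10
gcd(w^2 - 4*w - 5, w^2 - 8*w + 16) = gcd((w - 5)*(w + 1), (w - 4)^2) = 1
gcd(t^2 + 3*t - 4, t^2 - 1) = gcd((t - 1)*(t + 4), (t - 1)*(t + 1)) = t - 1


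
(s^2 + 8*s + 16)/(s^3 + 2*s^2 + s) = (s^2 + 8*s + 16)/(s*(s^2 + 2*s + 1))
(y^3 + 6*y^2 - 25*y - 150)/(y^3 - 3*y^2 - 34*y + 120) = (y + 5)/(y - 4)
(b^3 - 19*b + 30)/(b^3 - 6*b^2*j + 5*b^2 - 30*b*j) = (b^2 - 5*b + 6)/(b*(b - 6*j))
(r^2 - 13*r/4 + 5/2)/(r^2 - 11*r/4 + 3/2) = (4*r - 5)/(4*r - 3)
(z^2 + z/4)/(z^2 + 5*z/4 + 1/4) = z/(z + 1)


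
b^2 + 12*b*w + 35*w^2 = (b + 5*w)*(b + 7*w)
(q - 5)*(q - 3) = q^2 - 8*q + 15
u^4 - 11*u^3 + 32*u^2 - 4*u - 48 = (u - 6)*(u - 4)*(u - 2)*(u + 1)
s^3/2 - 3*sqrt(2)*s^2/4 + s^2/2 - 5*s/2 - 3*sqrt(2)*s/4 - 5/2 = (s/2 + sqrt(2)/2)*(s + 1)*(s - 5*sqrt(2)/2)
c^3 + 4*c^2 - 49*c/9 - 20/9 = (c - 4/3)*(c + 1/3)*(c + 5)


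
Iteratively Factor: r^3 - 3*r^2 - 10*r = (r)*(r^2 - 3*r - 10) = r*(r + 2)*(r - 5)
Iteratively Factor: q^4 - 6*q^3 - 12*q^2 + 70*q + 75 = (q - 5)*(q^3 - q^2 - 17*q - 15) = (q - 5)*(q + 1)*(q^2 - 2*q - 15) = (q - 5)^2*(q + 1)*(q + 3)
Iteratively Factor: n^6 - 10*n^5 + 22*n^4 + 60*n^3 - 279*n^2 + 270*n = (n - 5)*(n^5 - 5*n^4 - 3*n^3 + 45*n^2 - 54*n) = (n - 5)*(n - 3)*(n^4 - 2*n^3 - 9*n^2 + 18*n) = (n - 5)*(n - 3)*(n + 3)*(n^3 - 5*n^2 + 6*n) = (n - 5)*(n - 3)*(n - 2)*(n + 3)*(n^2 - 3*n) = (n - 5)*(n - 3)^2*(n - 2)*(n + 3)*(n)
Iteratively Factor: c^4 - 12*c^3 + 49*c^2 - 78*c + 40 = (c - 4)*(c^3 - 8*c^2 + 17*c - 10) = (c - 4)*(c - 2)*(c^2 - 6*c + 5) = (c - 4)*(c - 2)*(c - 1)*(c - 5)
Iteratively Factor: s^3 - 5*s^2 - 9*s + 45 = (s + 3)*(s^2 - 8*s + 15) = (s - 5)*(s + 3)*(s - 3)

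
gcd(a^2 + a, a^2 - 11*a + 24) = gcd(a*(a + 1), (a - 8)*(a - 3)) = 1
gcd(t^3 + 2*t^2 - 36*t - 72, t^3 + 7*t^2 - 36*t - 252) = t^2 - 36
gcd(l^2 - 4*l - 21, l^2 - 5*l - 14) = l - 7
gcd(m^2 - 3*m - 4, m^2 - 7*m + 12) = m - 4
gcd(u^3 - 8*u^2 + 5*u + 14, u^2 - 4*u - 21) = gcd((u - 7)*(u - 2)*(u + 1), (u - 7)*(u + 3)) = u - 7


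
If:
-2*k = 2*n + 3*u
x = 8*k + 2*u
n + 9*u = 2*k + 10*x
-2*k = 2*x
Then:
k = 0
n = 0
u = 0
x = 0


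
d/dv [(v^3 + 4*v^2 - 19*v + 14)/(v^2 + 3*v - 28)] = (v^2 - 8*v + 10)/(v^2 - 8*v + 16)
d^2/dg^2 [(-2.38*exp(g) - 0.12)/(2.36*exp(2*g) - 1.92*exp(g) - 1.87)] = (-13.255648*exp(4*g) - 13.457664*exp(3*g) - 61.389264*exp(2*g) + 5.984448*exp(g) - 7.891774)*exp(g)/(13.144256*exp(6*g) - 32.080896*exp(5*g) - 5.145744*exp(4*g) + 43.762176*exp(3*g) + 4.077348*exp(2*g) - 20.142144*exp(g) - 6.539203)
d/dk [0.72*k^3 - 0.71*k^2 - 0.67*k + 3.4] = 2.16*k^2 - 1.42*k - 0.67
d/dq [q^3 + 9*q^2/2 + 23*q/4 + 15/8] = 3*q^2 + 9*q + 23/4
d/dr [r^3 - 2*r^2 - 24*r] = 3*r^2 - 4*r - 24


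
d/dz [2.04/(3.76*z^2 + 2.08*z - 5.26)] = (-15.3408*z - 4.2432)/(3.76*z^2 + 2.08*z - 5.26)^2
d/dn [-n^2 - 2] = -2*n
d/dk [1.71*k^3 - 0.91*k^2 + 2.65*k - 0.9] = 5.13*k^2 - 1.82*k + 2.65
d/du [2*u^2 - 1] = 4*u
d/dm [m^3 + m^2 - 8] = m*(3*m + 2)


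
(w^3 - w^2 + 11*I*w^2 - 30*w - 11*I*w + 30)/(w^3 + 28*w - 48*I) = (w^2 + w*(-1 + 5*I) - 5*I)/(w^2 - 6*I*w - 8)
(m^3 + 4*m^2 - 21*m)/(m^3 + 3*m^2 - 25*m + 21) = m/(m - 1)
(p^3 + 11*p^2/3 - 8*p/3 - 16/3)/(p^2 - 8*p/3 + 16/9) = 3*(p^2 + 5*p + 4)/(3*p - 4)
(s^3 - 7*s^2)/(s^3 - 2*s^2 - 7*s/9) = 9*s*(7 - s)/(-9*s^2 + 18*s + 7)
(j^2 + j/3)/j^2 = (j + 1/3)/j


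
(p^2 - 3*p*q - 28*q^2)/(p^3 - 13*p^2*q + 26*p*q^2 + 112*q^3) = (p + 4*q)/(p^2 - 6*p*q - 16*q^2)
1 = 1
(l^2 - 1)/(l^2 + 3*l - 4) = (l + 1)/(l + 4)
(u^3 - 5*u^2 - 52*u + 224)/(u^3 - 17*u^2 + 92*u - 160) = (u + 7)/(u - 5)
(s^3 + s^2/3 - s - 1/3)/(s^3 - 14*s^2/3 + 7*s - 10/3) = (3*s^2 + 4*s + 1)/(3*s^2 - 11*s + 10)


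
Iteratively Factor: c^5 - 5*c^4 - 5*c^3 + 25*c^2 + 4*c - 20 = (c + 2)*(c^4 - 7*c^3 + 9*c^2 + 7*c - 10) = (c - 5)*(c + 2)*(c^3 - 2*c^2 - c + 2) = (c - 5)*(c - 1)*(c + 2)*(c^2 - c - 2) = (c - 5)*(c - 1)*(c + 1)*(c + 2)*(c - 2)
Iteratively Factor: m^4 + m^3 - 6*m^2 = (m - 2)*(m^3 + 3*m^2) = (m - 2)*(m + 3)*(m^2) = m*(m - 2)*(m + 3)*(m)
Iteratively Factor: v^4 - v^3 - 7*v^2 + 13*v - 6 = (v - 1)*(v^3 - 7*v + 6) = (v - 1)*(v + 3)*(v^2 - 3*v + 2) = (v - 1)^2*(v + 3)*(v - 2)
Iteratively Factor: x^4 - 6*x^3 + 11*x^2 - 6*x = (x - 2)*(x^3 - 4*x^2 + 3*x) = (x - 2)*(x - 1)*(x^2 - 3*x) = x*(x - 2)*(x - 1)*(x - 3)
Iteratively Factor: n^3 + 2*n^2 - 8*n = (n)*(n^2 + 2*n - 8) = n*(n - 2)*(n + 4)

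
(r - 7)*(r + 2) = r^2 - 5*r - 14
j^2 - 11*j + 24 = (j - 8)*(j - 3)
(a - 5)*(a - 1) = a^2 - 6*a + 5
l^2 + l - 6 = (l - 2)*(l + 3)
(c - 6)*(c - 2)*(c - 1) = c^3 - 9*c^2 + 20*c - 12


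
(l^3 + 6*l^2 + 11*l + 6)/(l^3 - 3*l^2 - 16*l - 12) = (l + 3)/(l - 6)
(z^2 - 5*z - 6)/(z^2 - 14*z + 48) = (z + 1)/(z - 8)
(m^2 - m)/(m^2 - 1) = m/(m + 1)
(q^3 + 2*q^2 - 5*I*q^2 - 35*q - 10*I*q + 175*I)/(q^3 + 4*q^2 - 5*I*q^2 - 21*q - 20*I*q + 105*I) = (q - 5)/(q - 3)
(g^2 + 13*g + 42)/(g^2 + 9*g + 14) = (g + 6)/(g + 2)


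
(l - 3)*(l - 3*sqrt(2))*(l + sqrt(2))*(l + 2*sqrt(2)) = l^4 - 3*l^3 - 14*l^2 - 12*sqrt(2)*l + 42*l + 36*sqrt(2)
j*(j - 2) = j^2 - 2*j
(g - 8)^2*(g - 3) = g^3 - 19*g^2 + 112*g - 192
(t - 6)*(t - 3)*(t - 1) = t^3 - 10*t^2 + 27*t - 18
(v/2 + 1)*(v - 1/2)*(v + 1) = v^3/2 + 5*v^2/4 + v/4 - 1/2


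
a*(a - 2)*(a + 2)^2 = a^4 + 2*a^3 - 4*a^2 - 8*a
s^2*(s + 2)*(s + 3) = s^4 + 5*s^3 + 6*s^2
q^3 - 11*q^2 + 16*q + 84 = (q - 7)*(q - 6)*(q + 2)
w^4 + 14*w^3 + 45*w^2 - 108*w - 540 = (w - 3)*(w + 5)*(w + 6)^2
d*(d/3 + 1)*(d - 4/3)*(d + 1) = d^4/3 + 8*d^3/9 - 7*d^2/9 - 4*d/3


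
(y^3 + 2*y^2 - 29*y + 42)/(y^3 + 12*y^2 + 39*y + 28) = (y^2 - 5*y + 6)/(y^2 + 5*y + 4)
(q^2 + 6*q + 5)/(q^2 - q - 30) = (q + 1)/(q - 6)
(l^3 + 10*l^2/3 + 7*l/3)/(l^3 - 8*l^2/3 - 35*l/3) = (l + 1)/(l - 5)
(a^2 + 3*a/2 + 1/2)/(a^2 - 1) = (a + 1/2)/(a - 1)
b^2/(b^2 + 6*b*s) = b/(b + 6*s)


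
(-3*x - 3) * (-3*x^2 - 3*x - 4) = 9*x^3 + 18*x^2 + 21*x + 12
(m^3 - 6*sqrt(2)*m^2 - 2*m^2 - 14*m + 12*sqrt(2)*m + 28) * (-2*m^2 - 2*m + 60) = -2*m^5 + 2*m^4 + 12*sqrt(2)*m^4 - 12*sqrt(2)*m^3 + 92*m^3 - 384*sqrt(2)*m^2 - 148*m^2 - 896*m + 720*sqrt(2)*m + 1680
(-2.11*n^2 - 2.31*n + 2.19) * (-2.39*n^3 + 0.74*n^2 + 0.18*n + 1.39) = 5.0429*n^5 + 3.9595*n^4 - 7.3233*n^3 - 1.7281*n^2 - 2.8167*n + 3.0441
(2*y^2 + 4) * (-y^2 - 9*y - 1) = -2*y^4 - 18*y^3 - 6*y^2 - 36*y - 4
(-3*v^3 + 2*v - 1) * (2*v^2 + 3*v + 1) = -6*v^5 - 9*v^4 + v^3 + 4*v^2 - v - 1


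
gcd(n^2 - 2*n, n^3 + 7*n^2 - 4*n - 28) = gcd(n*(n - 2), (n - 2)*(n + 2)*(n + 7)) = n - 2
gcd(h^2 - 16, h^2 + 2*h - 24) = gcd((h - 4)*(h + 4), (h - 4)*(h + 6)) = h - 4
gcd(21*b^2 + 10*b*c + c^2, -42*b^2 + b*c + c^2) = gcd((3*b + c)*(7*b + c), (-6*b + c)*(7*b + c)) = 7*b + c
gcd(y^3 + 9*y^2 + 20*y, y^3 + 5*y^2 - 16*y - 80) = y^2 + 9*y + 20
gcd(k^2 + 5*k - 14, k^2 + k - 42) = k + 7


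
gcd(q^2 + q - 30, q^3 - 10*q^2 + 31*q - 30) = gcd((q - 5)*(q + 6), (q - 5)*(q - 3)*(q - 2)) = q - 5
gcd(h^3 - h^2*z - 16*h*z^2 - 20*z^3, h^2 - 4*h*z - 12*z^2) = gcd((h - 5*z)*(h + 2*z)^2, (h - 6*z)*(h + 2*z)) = h + 2*z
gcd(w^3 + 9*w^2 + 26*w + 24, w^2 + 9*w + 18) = w + 3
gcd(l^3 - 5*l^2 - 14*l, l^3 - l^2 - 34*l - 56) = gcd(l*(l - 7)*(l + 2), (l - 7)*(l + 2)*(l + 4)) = l^2 - 5*l - 14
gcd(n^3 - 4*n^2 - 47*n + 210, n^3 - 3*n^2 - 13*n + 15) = n - 5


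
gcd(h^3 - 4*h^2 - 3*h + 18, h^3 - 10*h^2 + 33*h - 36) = h^2 - 6*h + 9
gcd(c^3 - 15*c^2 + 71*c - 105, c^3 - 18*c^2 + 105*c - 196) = c - 7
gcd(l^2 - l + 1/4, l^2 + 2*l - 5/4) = l - 1/2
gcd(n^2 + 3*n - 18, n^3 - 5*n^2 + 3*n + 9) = n - 3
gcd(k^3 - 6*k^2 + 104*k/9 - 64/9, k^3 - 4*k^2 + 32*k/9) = k^2 - 4*k + 32/9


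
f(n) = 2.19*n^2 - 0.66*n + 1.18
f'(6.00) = 25.62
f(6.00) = 76.06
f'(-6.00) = -26.94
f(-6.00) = 83.98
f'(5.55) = 23.65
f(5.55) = 64.97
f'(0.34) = 0.83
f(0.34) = 1.21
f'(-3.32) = -15.20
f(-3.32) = 27.51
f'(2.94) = 12.22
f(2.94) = 18.17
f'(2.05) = 8.32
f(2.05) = 9.03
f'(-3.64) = -16.60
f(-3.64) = 32.60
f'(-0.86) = -4.43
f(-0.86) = 3.37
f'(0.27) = 0.52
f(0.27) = 1.16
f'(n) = 4.38*n - 0.66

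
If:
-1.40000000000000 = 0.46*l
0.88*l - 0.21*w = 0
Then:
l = -3.04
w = -12.75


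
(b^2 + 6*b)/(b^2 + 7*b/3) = 3*(b + 6)/(3*b + 7)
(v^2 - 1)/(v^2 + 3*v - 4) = (v + 1)/(v + 4)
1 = 1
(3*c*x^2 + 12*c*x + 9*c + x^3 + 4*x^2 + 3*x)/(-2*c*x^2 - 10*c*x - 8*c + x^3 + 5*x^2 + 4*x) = (3*c*x + 9*c + x^2 + 3*x)/(-2*c*x - 8*c + x^2 + 4*x)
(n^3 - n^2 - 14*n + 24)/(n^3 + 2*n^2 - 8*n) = (n - 3)/n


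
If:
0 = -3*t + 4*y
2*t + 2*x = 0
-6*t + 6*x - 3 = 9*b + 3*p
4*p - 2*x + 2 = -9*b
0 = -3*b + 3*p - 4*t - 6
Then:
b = -47/60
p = 5/4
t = 1/40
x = -1/40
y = 3/160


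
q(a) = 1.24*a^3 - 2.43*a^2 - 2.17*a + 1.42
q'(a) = 3.72*a^2 - 4.86*a - 2.17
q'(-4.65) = 100.86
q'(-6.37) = 179.73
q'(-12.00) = 591.83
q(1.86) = -3.04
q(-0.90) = 0.50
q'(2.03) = 3.29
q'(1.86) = 1.66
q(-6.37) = -403.87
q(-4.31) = -133.65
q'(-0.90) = 5.22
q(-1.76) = -9.05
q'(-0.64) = 2.46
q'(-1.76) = 17.91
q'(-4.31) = 87.88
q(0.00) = 1.42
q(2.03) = -2.63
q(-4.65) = -165.71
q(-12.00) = -2465.18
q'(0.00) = -2.17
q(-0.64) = 1.49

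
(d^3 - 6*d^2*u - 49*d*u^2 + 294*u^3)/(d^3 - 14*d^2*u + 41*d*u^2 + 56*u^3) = (-d^2 - d*u + 42*u^2)/(-d^2 + 7*d*u + 8*u^2)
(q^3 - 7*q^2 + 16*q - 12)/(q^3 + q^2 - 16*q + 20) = (q - 3)/(q + 5)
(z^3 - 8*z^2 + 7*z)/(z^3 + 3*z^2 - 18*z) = (z^2 - 8*z + 7)/(z^2 + 3*z - 18)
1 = 1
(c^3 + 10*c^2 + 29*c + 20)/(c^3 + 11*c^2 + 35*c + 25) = (c + 4)/(c + 5)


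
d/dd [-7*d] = -7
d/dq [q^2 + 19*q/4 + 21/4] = 2*q + 19/4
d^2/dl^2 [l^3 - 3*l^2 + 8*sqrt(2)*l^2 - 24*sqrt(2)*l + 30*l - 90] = 6*l - 6 + 16*sqrt(2)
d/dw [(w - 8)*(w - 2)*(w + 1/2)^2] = 4*w^3 - 27*w^2 + 25*w/2 + 27/2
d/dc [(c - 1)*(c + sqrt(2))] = 2*c - 1 + sqrt(2)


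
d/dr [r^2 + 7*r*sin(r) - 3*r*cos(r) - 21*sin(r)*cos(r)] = 3*r*sin(r) + 7*r*cos(r) + 2*r + 7*sin(r) - 3*cos(r) - 21*cos(2*r)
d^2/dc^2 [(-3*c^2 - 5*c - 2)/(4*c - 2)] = -21/(8*c^3 - 12*c^2 + 6*c - 1)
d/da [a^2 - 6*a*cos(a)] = 6*a*sin(a) + 2*a - 6*cos(a)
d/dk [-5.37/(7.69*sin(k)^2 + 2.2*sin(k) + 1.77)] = (82.5906*sin(k) + 11.814)*cos(k)/(7.69*sin(k)^2 + 2.2*sin(k) + 1.77)^2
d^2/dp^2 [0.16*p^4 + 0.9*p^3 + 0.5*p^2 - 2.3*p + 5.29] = 1.92*p^2 + 5.4*p + 1.0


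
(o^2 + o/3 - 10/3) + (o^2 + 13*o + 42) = 2*o^2 + 40*o/3 + 116/3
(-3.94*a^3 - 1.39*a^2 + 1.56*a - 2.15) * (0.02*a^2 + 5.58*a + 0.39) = -0.0788*a^5 - 22.013*a^4 - 9.2616*a^3 + 8.1197*a^2 - 11.3886*a - 0.8385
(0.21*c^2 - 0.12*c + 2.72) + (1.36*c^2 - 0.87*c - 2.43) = 1.57*c^2 - 0.99*c + 0.29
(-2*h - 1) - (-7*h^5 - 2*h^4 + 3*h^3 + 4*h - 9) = 7*h^5 + 2*h^4 - 3*h^3 - 6*h + 8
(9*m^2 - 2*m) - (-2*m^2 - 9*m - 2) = 11*m^2 + 7*m + 2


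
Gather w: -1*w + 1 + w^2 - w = w^2 - 2*w + 1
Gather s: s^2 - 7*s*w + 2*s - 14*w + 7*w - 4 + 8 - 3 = s^2 + s*(2 - 7*w) - 7*w + 1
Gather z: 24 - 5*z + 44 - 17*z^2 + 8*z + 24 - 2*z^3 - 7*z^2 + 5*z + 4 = -2*z^3 - 24*z^2 + 8*z + 96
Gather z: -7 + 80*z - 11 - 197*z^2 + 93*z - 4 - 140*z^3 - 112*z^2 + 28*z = -140*z^3 - 309*z^2 + 201*z - 22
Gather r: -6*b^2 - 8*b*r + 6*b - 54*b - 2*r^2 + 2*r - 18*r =-6*b^2 - 48*b - 2*r^2 + r*(-8*b - 16)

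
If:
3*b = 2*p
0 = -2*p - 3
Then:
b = -1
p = -3/2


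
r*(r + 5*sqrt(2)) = r^2 + 5*sqrt(2)*r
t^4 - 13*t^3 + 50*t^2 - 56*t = t*(t - 7)*(t - 4)*(t - 2)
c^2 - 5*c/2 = c*(c - 5/2)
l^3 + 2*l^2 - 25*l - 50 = (l - 5)*(l + 2)*(l + 5)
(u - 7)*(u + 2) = u^2 - 5*u - 14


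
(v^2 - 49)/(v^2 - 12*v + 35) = (v + 7)/(v - 5)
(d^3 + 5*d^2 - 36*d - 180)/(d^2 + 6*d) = d - 1 - 30/d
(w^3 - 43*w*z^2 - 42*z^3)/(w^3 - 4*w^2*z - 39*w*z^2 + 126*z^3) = (-w - z)/(-w + 3*z)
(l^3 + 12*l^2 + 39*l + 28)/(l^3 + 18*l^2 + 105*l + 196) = (l + 1)/(l + 7)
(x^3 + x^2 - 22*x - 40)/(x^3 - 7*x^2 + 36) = (x^2 - x - 20)/(x^2 - 9*x + 18)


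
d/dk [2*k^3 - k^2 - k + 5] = 6*k^2 - 2*k - 1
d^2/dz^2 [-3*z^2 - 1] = -6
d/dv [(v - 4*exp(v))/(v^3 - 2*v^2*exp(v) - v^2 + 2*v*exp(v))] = (v*(1 - 4*exp(v))*(v^2 - 2*v*exp(v) - v + 2*exp(v)) + (v - 4*exp(v))*(2*v^2*exp(v) - 3*v^2 + 2*v*exp(v) + 2*v - 2*exp(v)))/(v^2*(v^2 - 2*v*exp(v) - v + 2*exp(v))^2)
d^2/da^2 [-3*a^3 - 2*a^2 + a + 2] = -18*a - 4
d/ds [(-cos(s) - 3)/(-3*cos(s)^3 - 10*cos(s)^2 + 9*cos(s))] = (6*cos(s)^3 + 37*cos(s)^2 + 60*cos(s) - 27)*sin(s)/((-3*sin(s)^2 + 10*cos(s) - 6)^2*cos(s)^2)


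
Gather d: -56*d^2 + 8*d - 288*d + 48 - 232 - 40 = -56*d^2 - 280*d - 224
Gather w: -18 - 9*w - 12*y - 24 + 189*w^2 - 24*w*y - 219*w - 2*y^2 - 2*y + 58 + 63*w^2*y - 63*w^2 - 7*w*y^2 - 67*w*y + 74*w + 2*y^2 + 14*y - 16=w^2*(63*y + 126) + w*(-7*y^2 - 91*y - 154)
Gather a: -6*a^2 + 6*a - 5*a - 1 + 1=-6*a^2 + a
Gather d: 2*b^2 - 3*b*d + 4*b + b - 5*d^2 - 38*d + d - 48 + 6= 2*b^2 + 5*b - 5*d^2 + d*(-3*b - 37) - 42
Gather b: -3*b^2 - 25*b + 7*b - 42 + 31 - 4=-3*b^2 - 18*b - 15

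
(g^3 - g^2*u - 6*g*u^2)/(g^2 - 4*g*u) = (g^2 - g*u - 6*u^2)/(g - 4*u)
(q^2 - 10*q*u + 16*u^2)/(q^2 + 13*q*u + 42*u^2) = (q^2 - 10*q*u + 16*u^2)/(q^2 + 13*q*u + 42*u^2)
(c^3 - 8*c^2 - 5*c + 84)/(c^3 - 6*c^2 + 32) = (c^2 - 4*c - 21)/(c^2 - 2*c - 8)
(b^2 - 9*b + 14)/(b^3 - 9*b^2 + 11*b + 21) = (b - 2)/(b^2 - 2*b - 3)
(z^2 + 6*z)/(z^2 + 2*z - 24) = z/(z - 4)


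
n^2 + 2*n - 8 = (n - 2)*(n + 4)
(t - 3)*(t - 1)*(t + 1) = t^3 - 3*t^2 - t + 3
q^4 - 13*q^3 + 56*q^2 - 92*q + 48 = (q - 6)*(q - 4)*(q - 2)*(q - 1)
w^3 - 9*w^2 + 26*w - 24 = (w - 4)*(w - 3)*(w - 2)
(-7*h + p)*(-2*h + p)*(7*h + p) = 98*h^3 - 49*h^2*p - 2*h*p^2 + p^3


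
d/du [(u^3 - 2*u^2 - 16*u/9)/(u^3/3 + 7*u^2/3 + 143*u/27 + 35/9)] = 9*(243*u^4 + 954*u^3 + 423*u^2 - 1260*u - 560)/(81*u^6 + 1134*u^5 + 6543*u^4 + 19908*u^3 + 33679*u^2 + 30030*u + 11025)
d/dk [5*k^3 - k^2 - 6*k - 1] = 15*k^2 - 2*k - 6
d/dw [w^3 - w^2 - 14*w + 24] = 3*w^2 - 2*w - 14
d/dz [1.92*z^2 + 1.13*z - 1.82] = 3.84*z + 1.13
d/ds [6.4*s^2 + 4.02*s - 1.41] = 12.8*s + 4.02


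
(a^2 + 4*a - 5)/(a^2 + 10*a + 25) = (a - 1)/(a + 5)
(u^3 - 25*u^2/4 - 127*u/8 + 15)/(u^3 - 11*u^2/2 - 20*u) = (u - 3/4)/u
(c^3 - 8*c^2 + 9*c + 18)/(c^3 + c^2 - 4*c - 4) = (c^2 - 9*c + 18)/(c^2 - 4)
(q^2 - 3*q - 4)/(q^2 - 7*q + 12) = (q + 1)/(q - 3)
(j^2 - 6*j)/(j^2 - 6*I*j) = (j - 6)/(j - 6*I)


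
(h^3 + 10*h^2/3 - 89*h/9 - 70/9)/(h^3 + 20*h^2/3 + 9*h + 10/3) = (h - 7/3)/(h + 1)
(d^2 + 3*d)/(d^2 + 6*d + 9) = d/(d + 3)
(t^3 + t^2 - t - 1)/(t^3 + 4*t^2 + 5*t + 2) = (t - 1)/(t + 2)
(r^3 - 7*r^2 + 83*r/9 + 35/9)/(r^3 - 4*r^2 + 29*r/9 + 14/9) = (r - 5)/(r - 2)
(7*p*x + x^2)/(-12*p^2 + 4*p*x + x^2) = x*(7*p + x)/(-12*p^2 + 4*p*x + x^2)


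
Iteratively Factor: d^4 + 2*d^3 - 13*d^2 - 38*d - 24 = (d + 1)*(d^3 + d^2 - 14*d - 24) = (d + 1)*(d + 3)*(d^2 - 2*d - 8) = (d - 4)*(d + 1)*(d + 3)*(d + 2)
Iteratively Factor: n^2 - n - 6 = (n - 3)*(n + 2)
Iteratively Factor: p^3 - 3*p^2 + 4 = (p - 2)*(p^2 - p - 2) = (p - 2)*(p + 1)*(p - 2)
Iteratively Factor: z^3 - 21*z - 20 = (z + 1)*(z^2 - z - 20) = (z - 5)*(z + 1)*(z + 4)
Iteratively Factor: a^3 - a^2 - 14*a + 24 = (a - 2)*(a^2 + a - 12) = (a - 2)*(a + 4)*(a - 3)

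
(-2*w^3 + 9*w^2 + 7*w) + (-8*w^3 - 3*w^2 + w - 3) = -10*w^3 + 6*w^2 + 8*w - 3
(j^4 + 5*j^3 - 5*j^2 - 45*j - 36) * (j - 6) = j^5 - j^4 - 35*j^3 - 15*j^2 + 234*j + 216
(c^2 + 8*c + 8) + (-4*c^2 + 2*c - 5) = -3*c^2 + 10*c + 3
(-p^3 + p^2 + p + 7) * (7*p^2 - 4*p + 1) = -7*p^5 + 11*p^4 + 2*p^3 + 46*p^2 - 27*p + 7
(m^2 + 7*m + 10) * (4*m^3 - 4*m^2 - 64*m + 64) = 4*m^5 + 24*m^4 - 52*m^3 - 424*m^2 - 192*m + 640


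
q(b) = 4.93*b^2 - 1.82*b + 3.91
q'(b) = 9.86*b - 1.82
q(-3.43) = 68.15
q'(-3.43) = -35.64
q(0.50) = 4.23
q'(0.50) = 3.11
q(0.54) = 4.36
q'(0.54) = 3.50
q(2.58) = 32.03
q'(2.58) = 23.62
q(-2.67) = 43.91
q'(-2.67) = -28.15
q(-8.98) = 417.81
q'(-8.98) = -90.36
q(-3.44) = 68.51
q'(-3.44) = -35.74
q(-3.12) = 57.58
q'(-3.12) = -32.58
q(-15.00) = 1140.46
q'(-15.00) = -149.72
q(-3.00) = 53.74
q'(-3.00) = -31.40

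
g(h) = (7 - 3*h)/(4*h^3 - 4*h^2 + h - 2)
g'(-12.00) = 0.00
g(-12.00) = -0.00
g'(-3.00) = -0.08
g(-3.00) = -0.11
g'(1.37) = -9.27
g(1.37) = 1.35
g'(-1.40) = -0.68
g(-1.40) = -0.50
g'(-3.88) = -0.03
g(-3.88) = -0.06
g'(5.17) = 0.01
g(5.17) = -0.02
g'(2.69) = -0.03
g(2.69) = -0.02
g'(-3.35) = -0.05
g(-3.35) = -0.08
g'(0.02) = 0.02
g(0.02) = -3.50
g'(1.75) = -0.86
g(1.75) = 0.20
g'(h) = (7 - 3*h)*(-12*h^2 + 8*h - 1)/(4*h^3 - 4*h^2 + h - 2)^2 - 3/(4*h^3 - 4*h^2 + h - 2)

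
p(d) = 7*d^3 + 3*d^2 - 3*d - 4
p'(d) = 21*d^2 + 6*d - 3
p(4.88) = 866.30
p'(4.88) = 526.38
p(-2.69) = -110.48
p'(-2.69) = 132.82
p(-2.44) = -80.51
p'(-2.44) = 107.39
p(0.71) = -2.11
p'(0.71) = 11.85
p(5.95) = 1558.87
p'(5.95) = 776.15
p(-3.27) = -206.87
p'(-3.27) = 201.93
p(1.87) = 46.66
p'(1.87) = 81.65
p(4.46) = 663.31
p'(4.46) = 441.48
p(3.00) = 203.00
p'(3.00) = 204.00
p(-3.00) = -157.00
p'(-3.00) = 168.00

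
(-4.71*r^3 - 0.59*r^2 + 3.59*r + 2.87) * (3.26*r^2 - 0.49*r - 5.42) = -15.3546*r^5 + 0.3845*r^4 + 37.5207*r^3 + 10.7949*r^2 - 20.8641*r - 15.5554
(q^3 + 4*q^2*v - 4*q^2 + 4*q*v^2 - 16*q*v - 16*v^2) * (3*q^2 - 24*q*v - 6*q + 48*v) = 3*q^5 - 12*q^4*v - 18*q^4 - 84*q^3*v^2 + 72*q^3*v + 24*q^3 - 96*q^2*v^3 + 504*q^2*v^2 - 96*q^2*v + 576*q*v^3 - 672*q*v^2 - 768*v^3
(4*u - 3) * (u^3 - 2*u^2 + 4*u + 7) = 4*u^4 - 11*u^3 + 22*u^2 + 16*u - 21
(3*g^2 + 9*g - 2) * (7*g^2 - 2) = 21*g^4 + 63*g^3 - 20*g^2 - 18*g + 4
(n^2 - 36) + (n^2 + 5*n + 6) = 2*n^2 + 5*n - 30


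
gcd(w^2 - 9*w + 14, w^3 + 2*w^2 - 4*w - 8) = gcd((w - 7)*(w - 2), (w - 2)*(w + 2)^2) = w - 2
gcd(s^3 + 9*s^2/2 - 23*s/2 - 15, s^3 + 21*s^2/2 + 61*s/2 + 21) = s^2 + 7*s + 6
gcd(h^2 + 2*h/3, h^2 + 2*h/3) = h^2 + 2*h/3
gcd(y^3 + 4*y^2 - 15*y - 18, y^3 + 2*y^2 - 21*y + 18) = y^2 + 3*y - 18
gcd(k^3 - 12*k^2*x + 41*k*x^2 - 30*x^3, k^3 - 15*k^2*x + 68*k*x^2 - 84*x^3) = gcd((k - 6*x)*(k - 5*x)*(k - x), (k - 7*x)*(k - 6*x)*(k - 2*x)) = -k + 6*x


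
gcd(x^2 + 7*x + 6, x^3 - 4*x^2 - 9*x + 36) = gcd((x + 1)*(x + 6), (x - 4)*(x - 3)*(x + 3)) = 1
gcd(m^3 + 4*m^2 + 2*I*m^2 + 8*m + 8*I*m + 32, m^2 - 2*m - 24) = m + 4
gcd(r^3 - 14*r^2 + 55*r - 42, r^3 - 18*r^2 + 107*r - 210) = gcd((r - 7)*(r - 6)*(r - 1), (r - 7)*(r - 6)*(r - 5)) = r^2 - 13*r + 42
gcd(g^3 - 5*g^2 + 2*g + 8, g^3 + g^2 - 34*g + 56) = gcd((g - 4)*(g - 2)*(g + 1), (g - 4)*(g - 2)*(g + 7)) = g^2 - 6*g + 8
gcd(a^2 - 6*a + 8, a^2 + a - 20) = a - 4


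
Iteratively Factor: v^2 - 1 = (v + 1)*(v - 1)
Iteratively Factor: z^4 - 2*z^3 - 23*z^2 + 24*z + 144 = (z + 3)*(z^3 - 5*z^2 - 8*z + 48) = (z - 4)*(z + 3)*(z^2 - z - 12) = (z - 4)*(z + 3)^2*(z - 4)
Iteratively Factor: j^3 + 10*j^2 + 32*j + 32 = (j + 2)*(j^2 + 8*j + 16) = (j + 2)*(j + 4)*(j + 4)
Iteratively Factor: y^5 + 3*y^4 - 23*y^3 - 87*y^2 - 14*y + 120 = (y + 4)*(y^4 - y^3 - 19*y^2 - 11*y + 30) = (y - 1)*(y + 4)*(y^3 - 19*y - 30) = (y - 1)*(y + 3)*(y + 4)*(y^2 - 3*y - 10) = (y - 1)*(y + 2)*(y + 3)*(y + 4)*(y - 5)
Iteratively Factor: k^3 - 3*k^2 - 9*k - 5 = (k - 5)*(k^2 + 2*k + 1) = (k - 5)*(k + 1)*(k + 1)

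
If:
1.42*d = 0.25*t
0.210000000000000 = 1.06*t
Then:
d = 0.03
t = 0.20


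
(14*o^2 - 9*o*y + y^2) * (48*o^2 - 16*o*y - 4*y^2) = 672*o^4 - 656*o^3*y + 136*o^2*y^2 + 20*o*y^3 - 4*y^4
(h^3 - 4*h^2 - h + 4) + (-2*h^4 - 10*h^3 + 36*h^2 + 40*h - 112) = -2*h^4 - 9*h^3 + 32*h^2 + 39*h - 108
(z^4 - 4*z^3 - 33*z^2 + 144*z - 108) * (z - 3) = z^5 - 7*z^4 - 21*z^3 + 243*z^2 - 540*z + 324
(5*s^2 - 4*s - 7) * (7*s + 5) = 35*s^3 - 3*s^2 - 69*s - 35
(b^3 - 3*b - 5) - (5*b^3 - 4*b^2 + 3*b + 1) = -4*b^3 + 4*b^2 - 6*b - 6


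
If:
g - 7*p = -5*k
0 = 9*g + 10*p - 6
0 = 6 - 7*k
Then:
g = -6/511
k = 6/7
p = 312/511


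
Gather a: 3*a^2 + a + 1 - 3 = 3*a^2 + a - 2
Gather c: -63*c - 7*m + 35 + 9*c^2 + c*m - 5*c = 9*c^2 + c*(m - 68) - 7*m + 35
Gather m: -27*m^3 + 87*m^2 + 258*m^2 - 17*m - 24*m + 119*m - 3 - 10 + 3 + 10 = -27*m^3 + 345*m^2 + 78*m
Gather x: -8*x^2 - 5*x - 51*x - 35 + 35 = -8*x^2 - 56*x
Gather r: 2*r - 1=2*r - 1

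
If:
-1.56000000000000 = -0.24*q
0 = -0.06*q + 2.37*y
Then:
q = 6.50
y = 0.16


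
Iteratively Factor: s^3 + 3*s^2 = (s)*(s^2 + 3*s) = s^2*(s + 3)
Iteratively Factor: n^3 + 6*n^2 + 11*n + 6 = (n + 1)*(n^2 + 5*n + 6) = (n + 1)*(n + 2)*(n + 3)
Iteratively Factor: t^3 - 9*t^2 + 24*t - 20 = (t - 2)*(t^2 - 7*t + 10) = (t - 5)*(t - 2)*(t - 2)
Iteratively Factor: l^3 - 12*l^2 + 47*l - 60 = (l - 4)*(l^2 - 8*l + 15) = (l - 4)*(l - 3)*(l - 5)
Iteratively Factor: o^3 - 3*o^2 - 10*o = (o)*(o^2 - 3*o - 10) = o*(o + 2)*(o - 5)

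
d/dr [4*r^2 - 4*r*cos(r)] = 4*r*sin(r) + 8*r - 4*cos(r)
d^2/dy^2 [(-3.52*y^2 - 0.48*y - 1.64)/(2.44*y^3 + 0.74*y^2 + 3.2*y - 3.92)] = (-41.913344*y^6 - 17.146368*y^5 + 42.5379839999999*y^4 - 495.091584*y^3 - 198.577248*y^2 - 125.773056*y - 163.32352)/(14.526784*y^9 + 13.216992*y^8 + 61.162992*y^7 - 34.941592*y^6 + 37.746048*y^5 - 167.351136*y^4 + 89.554688*y^3 - 86.308992*y^2 + 147.51744*y - 60.236288)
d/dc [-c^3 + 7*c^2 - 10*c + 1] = -3*c^2 + 14*c - 10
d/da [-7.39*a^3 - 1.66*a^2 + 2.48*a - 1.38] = -22.17*a^2 - 3.32*a + 2.48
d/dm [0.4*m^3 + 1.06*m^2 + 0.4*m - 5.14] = 1.2*m^2 + 2.12*m + 0.4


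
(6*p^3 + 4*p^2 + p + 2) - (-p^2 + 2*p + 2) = 6*p^3 + 5*p^2 - p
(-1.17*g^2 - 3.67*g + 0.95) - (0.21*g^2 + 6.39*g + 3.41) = -1.38*g^2 - 10.06*g - 2.46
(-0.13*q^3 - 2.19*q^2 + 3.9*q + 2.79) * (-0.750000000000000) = 0.0975*q^3 + 1.6425*q^2 - 2.925*q - 2.0925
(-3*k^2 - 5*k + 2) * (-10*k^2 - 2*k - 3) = 30*k^4 + 56*k^3 - k^2 + 11*k - 6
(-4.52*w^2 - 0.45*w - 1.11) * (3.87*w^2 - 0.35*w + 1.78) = -17.4924*w^4 - 0.1595*w^3 - 12.1838*w^2 - 0.4125*w - 1.9758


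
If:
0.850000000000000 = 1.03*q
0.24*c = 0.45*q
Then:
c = 1.55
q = 0.83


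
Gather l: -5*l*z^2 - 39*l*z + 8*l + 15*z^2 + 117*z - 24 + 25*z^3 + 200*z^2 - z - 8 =l*(-5*z^2 - 39*z + 8) + 25*z^3 + 215*z^2 + 116*z - 32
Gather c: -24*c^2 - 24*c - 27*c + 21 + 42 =-24*c^2 - 51*c + 63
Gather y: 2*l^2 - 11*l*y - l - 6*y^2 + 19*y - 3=2*l^2 - l - 6*y^2 + y*(19 - 11*l) - 3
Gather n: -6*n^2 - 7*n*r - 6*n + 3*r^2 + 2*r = -6*n^2 + n*(-7*r - 6) + 3*r^2 + 2*r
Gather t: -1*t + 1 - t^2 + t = 1 - t^2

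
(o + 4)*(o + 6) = o^2 + 10*o + 24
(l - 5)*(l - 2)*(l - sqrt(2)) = l^3 - 7*l^2 - sqrt(2)*l^2 + 7*sqrt(2)*l + 10*l - 10*sqrt(2)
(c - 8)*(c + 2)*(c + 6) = c^3 - 52*c - 96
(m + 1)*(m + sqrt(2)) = m^2 + m + sqrt(2)*m + sqrt(2)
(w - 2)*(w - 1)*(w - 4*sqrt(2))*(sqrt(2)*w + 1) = sqrt(2)*w^4 - 7*w^3 - 3*sqrt(2)*w^3 - 2*sqrt(2)*w^2 + 21*w^2 - 14*w + 12*sqrt(2)*w - 8*sqrt(2)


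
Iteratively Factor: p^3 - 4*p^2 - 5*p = (p - 5)*(p^2 + p) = p*(p - 5)*(p + 1)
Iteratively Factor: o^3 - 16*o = (o)*(o^2 - 16) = o*(o + 4)*(o - 4)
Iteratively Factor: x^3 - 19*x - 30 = (x - 5)*(x^2 + 5*x + 6) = (x - 5)*(x + 2)*(x + 3)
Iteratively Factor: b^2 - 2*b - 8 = (b + 2)*(b - 4)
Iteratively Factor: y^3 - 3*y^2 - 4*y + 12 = (y + 2)*(y^2 - 5*y + 6) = (y - 2)*(y + 2)*(y - 3)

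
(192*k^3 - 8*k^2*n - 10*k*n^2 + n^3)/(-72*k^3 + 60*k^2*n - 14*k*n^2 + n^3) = (-32*k^2 - 4*k*n + n^2)/(12*k^2 - 8*k*n + n^2)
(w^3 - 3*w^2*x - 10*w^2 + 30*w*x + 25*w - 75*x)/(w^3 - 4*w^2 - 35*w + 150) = (w - 3*x)/(w + 6)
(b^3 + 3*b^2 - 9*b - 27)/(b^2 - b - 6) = (b^2 + 6*b + 9)/(b + 2)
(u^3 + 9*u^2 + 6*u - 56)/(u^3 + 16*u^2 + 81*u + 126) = (u^2 + 2*u - 8)/(u^2 + 9*u + 18)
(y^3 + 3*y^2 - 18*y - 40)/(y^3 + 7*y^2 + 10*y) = (y - 4)/y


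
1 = 1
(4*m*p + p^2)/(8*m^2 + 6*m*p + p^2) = p/(2*m + p)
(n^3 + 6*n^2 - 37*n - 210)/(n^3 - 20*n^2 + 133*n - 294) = (n^2 + 12*n + 35)/(n^2 - 14*n + 49)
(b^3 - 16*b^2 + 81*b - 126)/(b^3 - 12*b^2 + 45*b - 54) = (b - 7)/(b - 3)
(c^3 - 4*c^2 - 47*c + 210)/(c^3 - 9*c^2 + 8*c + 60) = (c + 7)/(c + 2)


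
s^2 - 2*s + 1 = (s - 1)^2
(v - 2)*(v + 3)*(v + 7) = v^3 + 8*v^2 + v - 42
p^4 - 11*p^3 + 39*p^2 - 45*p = p*(p - 5)*(p - 3)^2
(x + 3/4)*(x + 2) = x^2 + 11*x/4 + 3/2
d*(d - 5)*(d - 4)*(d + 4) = d^4 - 5*d^3 - 16*d^2 + 80*d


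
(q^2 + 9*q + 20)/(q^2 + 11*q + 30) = (q + 4)/(q + 6)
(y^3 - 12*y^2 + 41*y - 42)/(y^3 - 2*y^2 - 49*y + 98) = (y - 3)/(y + 7)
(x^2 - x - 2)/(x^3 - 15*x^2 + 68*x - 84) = (x + 1)/(x^2 - 13*x + 42)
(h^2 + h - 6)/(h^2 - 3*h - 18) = (h - 2)/(h - 6)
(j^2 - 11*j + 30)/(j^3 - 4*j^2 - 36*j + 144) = (j - 5)/(j^2 + 2*j - 24)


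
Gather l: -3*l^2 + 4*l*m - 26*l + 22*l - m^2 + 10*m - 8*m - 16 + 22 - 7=-3*l^2 + l*(4*m - 4) - m^2 + 2*m - 1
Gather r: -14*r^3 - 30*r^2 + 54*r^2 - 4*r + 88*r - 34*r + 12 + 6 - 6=-14*r^3 + 24*r^2 + 50*r + 12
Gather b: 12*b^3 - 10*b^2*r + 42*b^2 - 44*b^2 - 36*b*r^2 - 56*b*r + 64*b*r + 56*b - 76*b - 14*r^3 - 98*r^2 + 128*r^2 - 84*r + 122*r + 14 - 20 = 12*b^3 + b^2*(-10*r - 2) + b*(-36*r^2 + 8*r - 20) - 14*r^3 + 30*r^2 + 38*r - 6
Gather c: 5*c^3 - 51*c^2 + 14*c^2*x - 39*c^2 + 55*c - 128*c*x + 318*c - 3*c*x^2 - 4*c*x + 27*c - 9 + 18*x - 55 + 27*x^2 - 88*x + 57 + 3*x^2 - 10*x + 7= 5*c^3 + c^2*(14*x - 90) + c*(-3*x^2 - 132*x + 400) + 30*x^2 - 80*x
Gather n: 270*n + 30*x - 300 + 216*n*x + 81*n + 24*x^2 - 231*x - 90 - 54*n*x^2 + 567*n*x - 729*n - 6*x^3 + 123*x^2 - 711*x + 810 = n*(-54*x^2 + 783*x - 378) - 6*x^3 + 147*x^2 - 912*x + 420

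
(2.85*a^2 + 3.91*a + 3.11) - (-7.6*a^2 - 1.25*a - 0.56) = 10.45*a^2 + 5.16*a + 3.67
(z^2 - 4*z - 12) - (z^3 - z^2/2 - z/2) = -z^3 + 3*z^2/2 - 7*z/2 - 12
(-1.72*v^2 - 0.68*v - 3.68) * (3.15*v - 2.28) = -5.418*v^3 + 1.7796*v^2 - 10.0416*v + 8.3904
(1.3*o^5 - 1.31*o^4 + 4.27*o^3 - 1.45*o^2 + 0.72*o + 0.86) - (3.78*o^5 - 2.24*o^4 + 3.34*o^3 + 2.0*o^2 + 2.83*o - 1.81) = -2.48*o^5 + 0.93*o^4 + 0.93*o^3 - 3.45*o^2 - 2.11*o + 2.67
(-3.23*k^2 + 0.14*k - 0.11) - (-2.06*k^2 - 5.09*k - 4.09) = -1.17*k^2 + 5.23*k + 3.98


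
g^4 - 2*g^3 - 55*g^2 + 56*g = g*(g - 8)*(g - 1)*(g + 7)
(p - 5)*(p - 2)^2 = p^3 - 9*p^2 + 24*p - 20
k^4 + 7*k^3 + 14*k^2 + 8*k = k*(k + 1)*(k + 2)*(k + 4)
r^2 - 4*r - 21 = (r - 7)*(r + 3)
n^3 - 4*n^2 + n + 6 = (n - 3)*(n - 2)*(n + 1)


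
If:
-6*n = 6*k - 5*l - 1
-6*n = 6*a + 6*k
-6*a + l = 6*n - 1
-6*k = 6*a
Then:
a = 1/9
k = -1/9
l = -1/3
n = 0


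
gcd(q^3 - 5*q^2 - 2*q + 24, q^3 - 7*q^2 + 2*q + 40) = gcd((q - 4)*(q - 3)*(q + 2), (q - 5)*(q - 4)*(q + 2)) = q^2 - 2*q - 8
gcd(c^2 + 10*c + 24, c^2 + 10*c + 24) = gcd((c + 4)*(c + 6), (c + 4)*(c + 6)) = c^2 + 10*c + 24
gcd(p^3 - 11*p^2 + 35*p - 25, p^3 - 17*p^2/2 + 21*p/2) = 1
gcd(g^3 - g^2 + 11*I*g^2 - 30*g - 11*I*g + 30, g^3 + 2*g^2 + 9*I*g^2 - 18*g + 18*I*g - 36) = g + 6*I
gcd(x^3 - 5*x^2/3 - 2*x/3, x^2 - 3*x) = x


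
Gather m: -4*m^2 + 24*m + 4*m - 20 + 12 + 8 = -4*m^2 + 28*m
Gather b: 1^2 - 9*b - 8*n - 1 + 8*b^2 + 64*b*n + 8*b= 8*b^2 + b*(64*n - 1) - 8*n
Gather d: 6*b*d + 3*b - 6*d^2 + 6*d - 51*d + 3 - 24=3*b - 6*d^2 + d*(6*b - 45) - 21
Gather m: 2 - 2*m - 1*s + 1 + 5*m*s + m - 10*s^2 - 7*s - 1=m*(5*s - 1) - 10*s^2 - 8*s + 2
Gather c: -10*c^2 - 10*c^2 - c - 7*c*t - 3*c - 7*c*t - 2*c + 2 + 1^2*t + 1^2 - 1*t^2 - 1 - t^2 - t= -20*c^2 + c*(-14*t - 6) - 2*t^2 + 2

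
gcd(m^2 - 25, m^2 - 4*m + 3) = 1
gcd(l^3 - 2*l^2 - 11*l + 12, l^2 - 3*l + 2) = l - 1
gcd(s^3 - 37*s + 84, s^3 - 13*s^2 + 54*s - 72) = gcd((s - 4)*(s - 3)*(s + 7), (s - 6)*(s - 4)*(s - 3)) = s^2 - 7*s + 12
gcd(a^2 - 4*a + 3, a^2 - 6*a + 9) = a - 3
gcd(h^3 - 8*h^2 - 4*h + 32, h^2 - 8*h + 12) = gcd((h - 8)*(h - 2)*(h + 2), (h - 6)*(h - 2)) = h - 2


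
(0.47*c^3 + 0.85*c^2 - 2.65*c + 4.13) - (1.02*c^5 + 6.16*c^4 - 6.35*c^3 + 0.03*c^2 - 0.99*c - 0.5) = -1.02*c^5 - 6.16*c^4 + 6.82*c^3 + 0.82*c^2 - 1.66*c + 4.63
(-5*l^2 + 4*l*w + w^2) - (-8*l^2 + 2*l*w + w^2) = 3*l^2 + 2*l*w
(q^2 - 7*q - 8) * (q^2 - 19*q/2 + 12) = q^4 - 33*q^3/2 + 141*q^2/2 - 8*q - 96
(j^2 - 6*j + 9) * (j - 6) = j^3 - 12*j^2 + 45*j - 54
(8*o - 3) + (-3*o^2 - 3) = -3*o^2 + 8*o - 6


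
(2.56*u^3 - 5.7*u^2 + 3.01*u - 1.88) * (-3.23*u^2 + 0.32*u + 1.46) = -8.2688*u^5 + 19.2302*u^4 - 7.8087*u^3 - 1.2864*u^2 + 3.793*u - 2.7448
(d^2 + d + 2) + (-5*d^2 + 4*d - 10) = -4*d^2 + 5*d - 8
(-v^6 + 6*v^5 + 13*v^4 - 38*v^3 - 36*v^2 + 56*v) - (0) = -v^6 + 6*v^5 + 13*v^4 - 38*v^3 - 36*v^2 + 56*v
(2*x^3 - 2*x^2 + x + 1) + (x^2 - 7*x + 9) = 2*x^3 - x^2 - 6*x + 10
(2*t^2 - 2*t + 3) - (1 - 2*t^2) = 4*t^2 - 2*t + 2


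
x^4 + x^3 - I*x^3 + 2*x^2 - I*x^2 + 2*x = x*(x + 1)*(x - 2*I)*(x + I)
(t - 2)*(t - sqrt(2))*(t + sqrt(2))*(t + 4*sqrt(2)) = t^4 - 2*t^3 + 4*sqrt(2)*t^3 - 8*sqrt(2)*t^2 - 2*t^2 - 8*sqrt(2)*t + 4*t + 16*sqrt(2)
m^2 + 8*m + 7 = (m + 1)*(m + 7)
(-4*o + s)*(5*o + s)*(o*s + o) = -20*o^3*s - 20*o^3 + o^2*s^2 + o^2*s + o*s^3 + o*s^2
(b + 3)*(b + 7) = b^2 + 10*b + 21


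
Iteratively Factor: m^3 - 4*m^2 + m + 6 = (m - 3)*(m^2 - m - 2) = (m - 3)*(m - 2)*(m + 1)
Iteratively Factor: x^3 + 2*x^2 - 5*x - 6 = (x + 1)*(x^2 + x - 6) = (x + 1)*(x + 3)*(x - 2)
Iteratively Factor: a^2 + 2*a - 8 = (a - 2)*(a + 4)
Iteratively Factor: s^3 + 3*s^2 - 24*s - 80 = (s + 4)*(s^2 - s - 20) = (s - 5)*(s + 4)*(s + 4)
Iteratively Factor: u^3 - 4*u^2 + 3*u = (u)*(u^2 - 4*u + 3) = u*(u - 1)*(u - 3)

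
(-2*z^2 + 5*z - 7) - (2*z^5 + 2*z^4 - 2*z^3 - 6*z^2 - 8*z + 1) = -2*z^5 - 2*z^4 + 2*z^3 + 4*z^2 + 13*z - 8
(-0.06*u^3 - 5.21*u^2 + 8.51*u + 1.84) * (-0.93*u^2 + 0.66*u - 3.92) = 0.0558*u^5 + 4.8057*u^4 - 11.1177*u^3 + 24.3286*u^2 - 32.1448*u - 7.2128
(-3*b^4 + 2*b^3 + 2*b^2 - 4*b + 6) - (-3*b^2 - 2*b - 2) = -3*b^4 + 2*b^3 + 5*b^2 - 2*b + 8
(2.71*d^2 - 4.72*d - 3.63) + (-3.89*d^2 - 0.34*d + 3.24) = -1.18*d^2 - 5.06*d - 0.39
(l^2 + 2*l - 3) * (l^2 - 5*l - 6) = l^4 - 3*l^3 - 19*l^2 + 3*l + 18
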